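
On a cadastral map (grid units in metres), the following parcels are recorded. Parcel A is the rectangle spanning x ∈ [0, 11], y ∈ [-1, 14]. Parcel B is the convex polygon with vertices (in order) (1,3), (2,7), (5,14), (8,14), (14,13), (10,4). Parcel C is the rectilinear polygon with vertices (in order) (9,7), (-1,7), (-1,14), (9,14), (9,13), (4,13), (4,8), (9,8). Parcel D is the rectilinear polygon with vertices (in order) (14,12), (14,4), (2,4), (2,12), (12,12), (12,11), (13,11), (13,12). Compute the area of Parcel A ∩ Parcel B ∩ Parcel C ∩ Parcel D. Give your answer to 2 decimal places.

The intersection is the polygon with vertices (4,8), (9,8), (9,7), (2,7), (4,11.667).
By the shoelace formula its area is 9.67.

9.67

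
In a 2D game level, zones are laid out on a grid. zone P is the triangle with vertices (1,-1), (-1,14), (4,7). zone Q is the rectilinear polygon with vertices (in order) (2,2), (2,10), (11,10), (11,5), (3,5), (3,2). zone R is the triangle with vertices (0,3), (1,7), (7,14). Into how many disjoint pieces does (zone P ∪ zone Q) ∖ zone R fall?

(zone P ∪ zone Q) ∖ zone R splits into 2 disjoint pieces (area 13.7745, area 50.1051).

2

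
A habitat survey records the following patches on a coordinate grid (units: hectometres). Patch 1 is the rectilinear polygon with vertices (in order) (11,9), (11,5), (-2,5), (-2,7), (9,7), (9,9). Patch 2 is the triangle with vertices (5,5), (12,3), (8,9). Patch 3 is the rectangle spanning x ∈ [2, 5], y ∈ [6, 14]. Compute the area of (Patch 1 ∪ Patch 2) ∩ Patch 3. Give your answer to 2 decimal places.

3.00

The region (Patch 1 ∪ Patch 2) ∩ Patch 3 is the polygon with vertices (5,7), (5,6), (2,6), (2,7).
By the shoelace formula its area is 3.00.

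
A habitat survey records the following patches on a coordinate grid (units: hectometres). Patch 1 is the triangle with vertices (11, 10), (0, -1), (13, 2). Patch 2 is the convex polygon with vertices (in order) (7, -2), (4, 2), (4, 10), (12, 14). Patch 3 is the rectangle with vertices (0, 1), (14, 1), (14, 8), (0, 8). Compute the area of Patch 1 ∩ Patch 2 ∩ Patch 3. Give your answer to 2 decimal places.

22.34

The intersection is the polygon with vertices (7.938,1), (4.75,1), (4,2), (4,3), (9,8), (10.125,8).
By the shoelace formula its area is 22.34.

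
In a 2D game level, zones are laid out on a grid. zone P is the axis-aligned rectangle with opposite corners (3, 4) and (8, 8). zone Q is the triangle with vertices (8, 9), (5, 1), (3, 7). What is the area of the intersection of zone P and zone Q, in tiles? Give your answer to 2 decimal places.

The intersection is the polygon with vertices (7.625,8), (6.125,4), (4,4), (3,7), (5.5,8).
By the shoelace formula its area is 12.75.

12.75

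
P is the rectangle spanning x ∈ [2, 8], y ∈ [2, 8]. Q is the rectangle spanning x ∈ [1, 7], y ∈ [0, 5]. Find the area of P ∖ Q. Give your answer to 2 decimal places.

21.00

|P∩Q|: x∈[2,7], y∈[2,5] → 5·3 = 15.
|P| = 36.
|P ∖ Q| = |P| − |P∩Q| = 36 − 15 = 21.00.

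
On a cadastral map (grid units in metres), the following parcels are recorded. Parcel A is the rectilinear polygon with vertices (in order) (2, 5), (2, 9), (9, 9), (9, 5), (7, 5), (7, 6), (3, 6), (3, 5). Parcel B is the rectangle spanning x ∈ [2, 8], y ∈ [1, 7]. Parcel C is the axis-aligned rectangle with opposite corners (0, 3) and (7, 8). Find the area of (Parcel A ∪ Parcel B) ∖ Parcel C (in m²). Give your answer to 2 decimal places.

27.00

|Parcel A ∪ Parcel B| = 52.
|(Parcel A ∪ Parcel B) ∩ Parcel C| = 25.
|(Parcel A ∪ Parcel B) ∖ Parcel C| = 52 − 25 = 27.00.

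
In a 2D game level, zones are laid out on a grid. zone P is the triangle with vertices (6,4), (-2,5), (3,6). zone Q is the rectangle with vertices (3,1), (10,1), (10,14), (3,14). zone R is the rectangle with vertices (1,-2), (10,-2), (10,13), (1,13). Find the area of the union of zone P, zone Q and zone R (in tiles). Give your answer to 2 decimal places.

143.46

By inclusion–exclusion:
Individual areas: |zone P| = 6.5, |zone Q| = 91, |zone R| = 135.
|zone P∩zone Q| = 2.4375.
|zone P∩zone R| = 5.0375.
|zone Q∩zone R|: x∈[3,10], y∈[1,13] → 7·12 = 84.
|zone P∩zone Q∩zone R| = 2.4375.
|zone P ∪ zone Q ∪ zone R| = 232.5 − 91.475 + 2.4375 = 143.46.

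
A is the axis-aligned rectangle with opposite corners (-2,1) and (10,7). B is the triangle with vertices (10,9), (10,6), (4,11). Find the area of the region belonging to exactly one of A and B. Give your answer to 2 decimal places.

|A| = 72, |B| = 9, |A∩B| = 0.6.
|A △ B| = |A| + |B| − 2·|A∩B| = 72 + 9 − 1.2 = 79.80.

79.80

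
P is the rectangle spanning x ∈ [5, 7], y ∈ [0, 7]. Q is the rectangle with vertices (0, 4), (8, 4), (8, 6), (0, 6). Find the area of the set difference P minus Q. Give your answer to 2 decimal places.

|P∩Q|: x∈[5,7], y∈[4,6] → 2·2 = 4.
|P| = 14.
|P ∖ Q| = |P| − |P∩Q| = 14 − 4 = 10.00.

10.00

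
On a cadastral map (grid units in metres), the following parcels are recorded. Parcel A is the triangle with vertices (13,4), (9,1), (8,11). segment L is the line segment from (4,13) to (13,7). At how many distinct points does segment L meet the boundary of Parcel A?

2

The segment meets the boundary at (8.909,9.727), (8.071,10.286).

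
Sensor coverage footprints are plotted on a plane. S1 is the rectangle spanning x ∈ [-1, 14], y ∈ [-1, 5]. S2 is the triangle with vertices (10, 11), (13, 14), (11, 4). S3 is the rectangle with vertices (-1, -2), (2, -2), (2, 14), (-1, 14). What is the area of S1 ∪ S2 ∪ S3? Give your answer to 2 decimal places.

By inclusion–exclusion:
Individual areas: |S1| = 90, |S2| = 12, |S3| = 48.
|S1∩S2| = 0.1714.
|S1∩S3|: x∈[-1,2], y∈[-1,5] → 3·6 = 18.
|S2∩S3| = 0.
|S1∩S2∩S3| = 0.
|S1 ∪ S2 ∪ S3| = 150 − 18.1714 + 0 = 131.83.

131.83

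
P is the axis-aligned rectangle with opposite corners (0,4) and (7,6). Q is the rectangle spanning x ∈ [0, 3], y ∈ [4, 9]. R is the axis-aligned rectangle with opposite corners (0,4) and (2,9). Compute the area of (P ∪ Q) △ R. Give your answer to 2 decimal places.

|P ∪ Q| = 23.
|(P ∪ Q) ∩ R| = 10.
|(P ∪ Q) △ R| = 23 + 10 − 20 = 13.00.

13.00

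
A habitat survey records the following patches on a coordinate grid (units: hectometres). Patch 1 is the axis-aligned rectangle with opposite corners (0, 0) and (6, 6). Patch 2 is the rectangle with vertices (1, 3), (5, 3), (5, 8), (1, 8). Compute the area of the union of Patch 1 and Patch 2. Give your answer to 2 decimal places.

By inclusion–exclusion:
Individual areas: |Patch 1| = 36, |Patch 2| = 20.
|Patch 1∩Patch 2|: x∈[1,5], y∈[3,6] → 4·3 = 12.
|Patch 1 ∪ Patch 2| = 56 − 12 = 44.00.

44.00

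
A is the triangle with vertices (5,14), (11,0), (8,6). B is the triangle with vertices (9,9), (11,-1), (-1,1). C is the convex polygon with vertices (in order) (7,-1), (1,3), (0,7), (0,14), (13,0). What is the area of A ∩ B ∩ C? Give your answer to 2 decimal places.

The intersection is the polygon with vertices (10.667,0.667), (8.667,4.667), (9.286,4), (10.625,0.875).
By the shoelace formula its area is 0.65.

0.65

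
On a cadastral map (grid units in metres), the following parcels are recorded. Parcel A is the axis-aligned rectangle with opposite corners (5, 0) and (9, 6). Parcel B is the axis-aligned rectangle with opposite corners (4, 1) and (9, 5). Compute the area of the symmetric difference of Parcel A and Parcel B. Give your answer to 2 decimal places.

|Parcel A∩Parcel B|: x∈[5,9], y∈[1,5] → 4·4 = 16.
|Parcel A △ Parcel B| = |Parcel A| + |Parcel B| − 2·|Parcel A∩Parcel B| = 24 + 20 − 32 = 12.00.

12.00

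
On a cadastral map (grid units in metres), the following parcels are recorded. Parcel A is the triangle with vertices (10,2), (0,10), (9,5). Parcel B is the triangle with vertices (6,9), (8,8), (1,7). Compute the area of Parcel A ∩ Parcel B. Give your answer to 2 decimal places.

The intersection is the polygon with vertices (2.833,7.733), (3.558,8.023), (4.5,7.5), (3.333,7.333).
By the shoelace formula its area is 0.60.

0.60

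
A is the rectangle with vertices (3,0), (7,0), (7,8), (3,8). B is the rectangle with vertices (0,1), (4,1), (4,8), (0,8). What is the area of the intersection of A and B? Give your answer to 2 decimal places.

7.00

|A∩B|: x∈[3,4], y∈[1,8] → 1·7 = 7.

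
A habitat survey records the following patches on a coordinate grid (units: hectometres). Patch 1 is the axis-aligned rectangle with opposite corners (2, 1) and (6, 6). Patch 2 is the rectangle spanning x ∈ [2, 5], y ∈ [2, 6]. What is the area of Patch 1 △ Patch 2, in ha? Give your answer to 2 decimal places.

8.00

|Patch 1∩Patch 2|: x∈[2,5], y∈[2,6] → 3·4 = 12.
|Patch 1 △ Patch 2| = |Patch 1| + |Patch 2| − 2·|Patch 1∩Patch 2| = 20 + 12 − 24 = 8.00.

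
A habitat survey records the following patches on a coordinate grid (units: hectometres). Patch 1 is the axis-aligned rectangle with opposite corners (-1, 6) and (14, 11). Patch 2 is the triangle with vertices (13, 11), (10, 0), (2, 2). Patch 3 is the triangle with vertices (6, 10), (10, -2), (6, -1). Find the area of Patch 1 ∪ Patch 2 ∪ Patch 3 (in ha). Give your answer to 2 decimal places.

By inclusion–exclusion:
Individual areas: |Patch 1| = 75, |Patch 2| = 47, |Patch 3| = 22.
|Patch 1∩Patch 2| = 11.8687.
|Patch 1∩Patch 3| = 2.6667.
|Patch 2∩Patch 3| = 11.8009.
|Patch 1∩Patch 2∩Patch 3| = 0.0635.
|Patch 1 ∪ Patch 2 ∪ Patch 3| = 144 − 26.3362 + 0.0635 = 117.73.

117.73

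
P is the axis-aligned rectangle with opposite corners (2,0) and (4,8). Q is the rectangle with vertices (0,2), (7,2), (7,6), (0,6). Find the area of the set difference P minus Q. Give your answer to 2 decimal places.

|P∩Q|: x∈[2,4], y∈[2,6] → 2·4 = 8.
|P| = 16.
|P ∖ Q| = |P| − |P∩Q| = 16 − 8 = 8.00.

8.00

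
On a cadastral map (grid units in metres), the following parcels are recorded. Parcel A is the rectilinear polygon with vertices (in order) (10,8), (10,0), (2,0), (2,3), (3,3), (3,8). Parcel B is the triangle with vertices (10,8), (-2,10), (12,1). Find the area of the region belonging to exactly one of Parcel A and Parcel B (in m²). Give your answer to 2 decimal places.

|Parcel A| = 59, |Parcel B| = 40, |Parcel A∩Parcel B| = 24.25.
|Parcel A △ Parcel B| = |Parcel A| + |Parcel B| − 2·|Parcel A∩Parcel B| = 59 + 40 − 48.5 = 50.50.

50.50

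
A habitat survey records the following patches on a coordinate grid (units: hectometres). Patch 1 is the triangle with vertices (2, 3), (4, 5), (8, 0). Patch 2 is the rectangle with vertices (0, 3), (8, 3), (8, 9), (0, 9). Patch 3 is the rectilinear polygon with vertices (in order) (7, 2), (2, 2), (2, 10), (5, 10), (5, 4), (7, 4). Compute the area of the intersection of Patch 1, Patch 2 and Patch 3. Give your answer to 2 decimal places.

3.60

The intersection is the polygon with vertices (5.6,3), (2,3), (4,5).
By the shoelace formula its area is 3.60.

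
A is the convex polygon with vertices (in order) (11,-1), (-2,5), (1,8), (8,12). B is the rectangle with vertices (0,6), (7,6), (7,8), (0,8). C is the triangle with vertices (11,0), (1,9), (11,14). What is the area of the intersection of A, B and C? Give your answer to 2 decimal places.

The intersection is the polygon with vertices (7,8), (7,6), (4.333,6), (2.111,8).
By the shoelace formula its area is 7.56.

7.56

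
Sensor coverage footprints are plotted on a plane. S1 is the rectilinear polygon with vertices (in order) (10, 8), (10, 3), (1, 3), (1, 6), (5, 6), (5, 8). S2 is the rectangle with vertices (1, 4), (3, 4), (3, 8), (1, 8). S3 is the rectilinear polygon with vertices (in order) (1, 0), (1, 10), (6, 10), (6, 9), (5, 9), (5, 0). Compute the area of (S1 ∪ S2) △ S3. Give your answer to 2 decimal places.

|S1 ∪ S2| = 41.
|(S1 ∪ S2) ∩ S3| = 16.
|(S1 ∪ S2) △ S3| = 41 + 41 − 32 = 50.00.

50.00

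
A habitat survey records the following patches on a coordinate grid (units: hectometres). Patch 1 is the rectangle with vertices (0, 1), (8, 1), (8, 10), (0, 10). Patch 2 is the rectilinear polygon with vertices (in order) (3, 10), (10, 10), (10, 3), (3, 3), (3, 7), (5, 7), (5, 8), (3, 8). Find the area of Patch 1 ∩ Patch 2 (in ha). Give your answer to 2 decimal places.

The intersection is the polygon with vertices (8,3), (3,3), (3,7), (5,7), (5,8), (3,8), (3,10), (8,10).
By the shoelace formula its area is 33.00.

33.00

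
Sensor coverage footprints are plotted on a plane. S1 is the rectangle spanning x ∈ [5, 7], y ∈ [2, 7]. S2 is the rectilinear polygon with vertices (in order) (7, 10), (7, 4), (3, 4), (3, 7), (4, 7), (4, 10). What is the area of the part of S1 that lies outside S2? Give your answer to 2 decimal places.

|S1| = 10, |S1∩S2| = 6.
|S1 ∖ S2| = |S1| − |S1∩S2| = 10 − 6 = 4.00.

4.00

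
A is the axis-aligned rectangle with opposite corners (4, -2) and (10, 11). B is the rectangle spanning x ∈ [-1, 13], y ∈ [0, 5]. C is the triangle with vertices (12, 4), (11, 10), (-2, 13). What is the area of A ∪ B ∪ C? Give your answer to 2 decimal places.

133.37

By inclusion–exclusion:
Individual areas: |A| = 78, |B| = 70, |C| = 37.5.
|A∩B|: x∈[4,10], y∈[0,5] → 6·5 = 30.
|A∩C| = 21.4322.
|B∩C| = 0.6944.
|A∩B∩C| = 0.
|A ∪ B ∪ C| = 185.5 − 52.1267 + 0 = 133.37.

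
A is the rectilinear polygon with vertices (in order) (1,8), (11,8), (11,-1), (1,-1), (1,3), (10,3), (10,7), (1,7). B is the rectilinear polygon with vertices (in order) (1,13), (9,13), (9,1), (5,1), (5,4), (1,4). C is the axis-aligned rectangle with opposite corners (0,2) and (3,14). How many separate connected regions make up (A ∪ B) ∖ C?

(A ∪ B) ∖ C is a single connected region.

1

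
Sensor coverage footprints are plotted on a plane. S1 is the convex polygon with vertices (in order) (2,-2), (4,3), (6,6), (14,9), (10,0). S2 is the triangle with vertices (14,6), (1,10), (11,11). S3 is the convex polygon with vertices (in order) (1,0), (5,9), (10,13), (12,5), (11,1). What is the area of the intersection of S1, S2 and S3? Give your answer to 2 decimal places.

1.10

The intersection is the polygon with vertices (9.606,7.352), (11.257,7.971), (11.562,6.75).
By the shoelace formula its area is 1.10.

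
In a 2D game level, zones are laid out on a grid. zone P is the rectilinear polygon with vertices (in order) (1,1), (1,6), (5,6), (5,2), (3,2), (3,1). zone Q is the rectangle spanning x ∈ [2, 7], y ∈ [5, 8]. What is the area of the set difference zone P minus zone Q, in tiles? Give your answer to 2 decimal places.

15.00

|zone P| = 18, |zone P∩zone Q| = 3.
|zone P ∖ zone Q| = |zone P| − |zone P∩zone Q| = 18 − 3 = 15.00.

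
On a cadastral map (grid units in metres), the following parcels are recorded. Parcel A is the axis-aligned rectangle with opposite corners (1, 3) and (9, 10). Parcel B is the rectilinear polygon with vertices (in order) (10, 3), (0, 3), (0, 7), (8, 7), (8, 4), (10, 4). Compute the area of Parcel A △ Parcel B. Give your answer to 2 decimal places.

32.00

|Parcel A| = 56, |Parcel B| = 34, |Parcel A∩Parcel B| = 29.
|Parcel A △ Parcel B| = |Parcel A| + |Parcel B| − 2·|Parcel A∩Parcel B| = 56 + 34 − 58 = 32.00.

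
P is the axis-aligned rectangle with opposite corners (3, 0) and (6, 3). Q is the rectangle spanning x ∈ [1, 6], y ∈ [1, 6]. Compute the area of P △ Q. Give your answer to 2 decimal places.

22.00

|P∩Q|: x∈[3,6], y∈[1,3] → 3·2 = 6.
|P △ Q| = |P| + |Q| − 2·|P∩Q| = 9 + 25 − 12 = 22.00.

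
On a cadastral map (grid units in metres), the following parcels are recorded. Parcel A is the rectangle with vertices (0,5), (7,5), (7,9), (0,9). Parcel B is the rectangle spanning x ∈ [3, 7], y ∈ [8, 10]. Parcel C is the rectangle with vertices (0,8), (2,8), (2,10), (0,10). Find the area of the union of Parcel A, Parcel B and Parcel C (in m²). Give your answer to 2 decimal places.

By inclusion–exclusion:
Individual areas: |Parcel A| = 28, |Parcel B| = 8, |Parcel C| = 4.
|Parcel A∩Parcel B|: x∈[3,7], y∈[8,9] → 4·1 = 4.
|Parcel A∩Parcel C|: x∈[0,2], y∈[8,9] → 2·1 = 2.
|Parcel B∩Parcel C| = 0 (no overlap).
|Parcel A∩Parcel B∩Parcel C| = 0.
|Parcel A ∪ Parcel B ∪ Parcel C| = 40 − 6 + 0 = 34.00.

34.00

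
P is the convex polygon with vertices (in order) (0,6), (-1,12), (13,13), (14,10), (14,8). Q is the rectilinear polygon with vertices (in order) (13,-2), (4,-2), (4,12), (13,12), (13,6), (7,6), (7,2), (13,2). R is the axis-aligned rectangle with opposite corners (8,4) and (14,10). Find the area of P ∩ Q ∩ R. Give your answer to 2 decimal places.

12.50

The intersection is the polygon with vertices (13,7.857), (8,7.143), (8,10), (13,10).
By the shoelace formula its area is 12.50.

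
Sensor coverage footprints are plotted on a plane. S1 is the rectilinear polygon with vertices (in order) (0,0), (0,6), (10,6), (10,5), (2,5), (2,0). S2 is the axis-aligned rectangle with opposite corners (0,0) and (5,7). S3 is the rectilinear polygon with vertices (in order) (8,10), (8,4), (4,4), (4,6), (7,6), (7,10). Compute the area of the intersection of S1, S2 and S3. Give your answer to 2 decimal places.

The intersection is the polygon with vertices (5,6), (5,5), (4,5), (4,6).
By the shoelace formula its area is 1.00.

1.00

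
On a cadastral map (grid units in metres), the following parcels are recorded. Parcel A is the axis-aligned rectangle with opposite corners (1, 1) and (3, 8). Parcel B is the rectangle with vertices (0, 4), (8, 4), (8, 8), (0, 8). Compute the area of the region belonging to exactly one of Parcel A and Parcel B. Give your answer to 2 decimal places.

|Parcel A∩Parcel B|: x∈[1,3], y∈[4,8] → 2·4 = 8.
|Parcel A △ Parcel B| = |Parcel A| + |Parcel B| − 2·|Parcel A∩Parcel B| = 14 + 32 − 16 = 30.00.

30.00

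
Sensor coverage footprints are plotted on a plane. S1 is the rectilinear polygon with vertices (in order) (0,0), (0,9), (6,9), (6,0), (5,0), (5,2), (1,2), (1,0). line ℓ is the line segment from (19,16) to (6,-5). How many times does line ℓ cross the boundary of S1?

0

The segment lies entirely outside S1 and never meets its boundary.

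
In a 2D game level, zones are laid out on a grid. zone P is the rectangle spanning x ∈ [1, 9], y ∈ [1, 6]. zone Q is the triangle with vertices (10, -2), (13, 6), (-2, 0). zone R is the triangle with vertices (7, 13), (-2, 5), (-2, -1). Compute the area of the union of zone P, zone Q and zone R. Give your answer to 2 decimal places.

101.71

By inclusion–exclusion:
Individual areas: |zone P| = 40, |zone Q| = 51, |zone R| = 27.
|zone P∩zone Q| = 14.4.
|zone P∩zone R| = 1.75.
|zone Q∩zone R| = 0.1424.
|zone P∩zone Q∩zone R| = 0.
|zone P ∪ zone Q ∪ zone R| = 118 − 16.2924 + 0 = 101.71.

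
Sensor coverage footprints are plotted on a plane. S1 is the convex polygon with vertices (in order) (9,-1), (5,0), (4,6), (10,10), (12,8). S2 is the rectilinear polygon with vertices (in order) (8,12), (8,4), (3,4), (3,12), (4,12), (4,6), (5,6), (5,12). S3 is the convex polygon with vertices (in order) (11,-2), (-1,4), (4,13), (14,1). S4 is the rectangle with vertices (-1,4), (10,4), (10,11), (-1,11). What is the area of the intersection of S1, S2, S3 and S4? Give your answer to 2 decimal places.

The intersection is the polygon with vertices (5,6.667), (7.75,8.5), (8,8.2), (8,4), (4.333,4), (4,6), (5,6).
By the shoelace formula its area is 12.61.

12.61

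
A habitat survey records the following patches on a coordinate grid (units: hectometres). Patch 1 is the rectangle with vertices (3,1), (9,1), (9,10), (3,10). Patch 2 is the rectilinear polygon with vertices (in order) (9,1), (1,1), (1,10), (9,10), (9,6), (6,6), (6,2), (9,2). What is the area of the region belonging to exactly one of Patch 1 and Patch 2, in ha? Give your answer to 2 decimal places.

30.00

|Patch 1| = 54, |Patch 2| = 60, |Patch 1∩Patch 2| = 42.
|Patch 1 △ Patch 2| = |Patch 1| + |Patch 2| − 2·|Patch 1∩Patch 2| = 54 + 60 − 84 = 30.00.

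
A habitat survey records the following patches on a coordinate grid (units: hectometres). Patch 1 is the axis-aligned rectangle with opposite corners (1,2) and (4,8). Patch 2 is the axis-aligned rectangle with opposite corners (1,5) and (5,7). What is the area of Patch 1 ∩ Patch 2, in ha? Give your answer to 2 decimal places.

6.00

|Patch 1∩Patch 2|: x∈[1,4], y∈[5,7] → 3·2 = 6.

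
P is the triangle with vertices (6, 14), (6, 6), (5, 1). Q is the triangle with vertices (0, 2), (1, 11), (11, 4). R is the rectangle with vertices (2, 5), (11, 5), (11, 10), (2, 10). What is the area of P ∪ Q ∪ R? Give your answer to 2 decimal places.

74.35

By inclusion–exclusion:
Individual areas: |P| = 4, |Q| = 48.5, |R| = 45.
|P∩Q| = 2.222.
|P∩R| = 2.4.
|Q∩R| = 20.
|P∩Q∩R| = 1.4734.
|P ∪ Q ∪ R| = 97.5 − 24.622 + 1.4734 = 74.35.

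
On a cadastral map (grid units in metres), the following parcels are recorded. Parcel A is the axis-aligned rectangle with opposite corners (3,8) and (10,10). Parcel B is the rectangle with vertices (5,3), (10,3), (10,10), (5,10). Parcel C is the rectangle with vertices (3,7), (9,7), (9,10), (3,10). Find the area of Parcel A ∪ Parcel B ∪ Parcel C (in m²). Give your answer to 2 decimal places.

41.00

By inclusion–exclusion:
Individual areas: |Parcel A| = 14, |Parcel B| = 35, |Parcel C| = 18.
|Parcel A∩Parcel B|: x∈[5,10], y∈[8,10] → 5·2 = 10.
|Parcel A∩Parcel C|: x∈[3,9], y∈[8,10] → 6·2 = 12.
|Parcel B∩Parcel C|: x∈[5,9], y∈[7,10] → 4·3 = 12.
|Parcel A∩Parcel B∩Parcel C| = 8.
|Parcel A ∪ Parcel B ∪ Parcel C| = 67 − 34 + 8 = 41.00.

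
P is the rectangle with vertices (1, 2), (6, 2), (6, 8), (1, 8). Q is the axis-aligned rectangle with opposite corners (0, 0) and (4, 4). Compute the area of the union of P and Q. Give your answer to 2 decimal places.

By inclusion–exclusion:
Individual areas: |P| = 30, |Q| = 16.
|P∩Q|: x∈[1,4], y∈[2,4] → 3·2 = 6.
|P ∪ Q| = 46 − 6 = 40.00.

40.00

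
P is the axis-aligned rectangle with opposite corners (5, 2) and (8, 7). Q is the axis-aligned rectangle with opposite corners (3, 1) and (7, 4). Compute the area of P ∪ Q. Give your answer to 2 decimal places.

By inclusion–exclusion:
Individual areas: |P| = 15, |Q| = 12.
|P∩Q|: x∈[5,7], y∈[2,4] → 2·2 = 4.
|P ∪ Q| = 27 − 4 = 23.00.

23.00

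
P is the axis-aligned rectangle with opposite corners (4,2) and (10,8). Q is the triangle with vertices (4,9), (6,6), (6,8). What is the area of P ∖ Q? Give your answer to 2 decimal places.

34.67

|P| = 36, |P∩Q| = 1.3333.
|P ∖ Q| = |P| − |P∩Q| = 36 − 1.3333 = 34.67.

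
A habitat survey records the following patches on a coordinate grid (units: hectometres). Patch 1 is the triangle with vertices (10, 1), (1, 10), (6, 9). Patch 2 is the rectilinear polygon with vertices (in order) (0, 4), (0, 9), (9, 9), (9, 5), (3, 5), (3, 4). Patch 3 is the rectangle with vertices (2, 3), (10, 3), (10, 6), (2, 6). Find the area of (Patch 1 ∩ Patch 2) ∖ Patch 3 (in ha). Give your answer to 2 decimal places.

|Patch 1 ∩ Patch 2| = 12.
|(Patch 1 ∩ Patch 2) ∩ Patch 3| = 2.25.
|(Patch 1 ∩ Patch 2) ∖ Patch 3| = 12 − 2.25 = 9.75.

9.75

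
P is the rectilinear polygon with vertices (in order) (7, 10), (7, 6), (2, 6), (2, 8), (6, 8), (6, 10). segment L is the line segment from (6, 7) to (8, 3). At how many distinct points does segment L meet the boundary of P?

The segment meets the boundary at (6.5,6).

1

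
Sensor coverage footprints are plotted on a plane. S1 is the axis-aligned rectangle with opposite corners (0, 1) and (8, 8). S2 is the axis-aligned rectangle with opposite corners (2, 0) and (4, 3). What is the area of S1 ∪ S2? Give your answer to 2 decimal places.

By inclusion–exclusion:
Individual areas: |S1| = 56, |S2| = 6.
|S1∩S2|: x∈[2,4], y∈[1,3] → 2·2 = 4.
|S1 ∪ S2| = 62 − 4 = 58.00.

58.00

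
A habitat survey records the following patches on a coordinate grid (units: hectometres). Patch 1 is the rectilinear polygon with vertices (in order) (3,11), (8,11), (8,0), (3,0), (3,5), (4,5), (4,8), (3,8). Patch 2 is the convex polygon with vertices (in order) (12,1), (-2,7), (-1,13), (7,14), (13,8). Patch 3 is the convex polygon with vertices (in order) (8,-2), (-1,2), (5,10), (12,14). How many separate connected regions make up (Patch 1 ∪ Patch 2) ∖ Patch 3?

(Patch 1 ∪ Patch 2) ∖ Patch 3 splits into 3 disjoint pieces (area 0.0556, area 50.7383, area 20.5806).

3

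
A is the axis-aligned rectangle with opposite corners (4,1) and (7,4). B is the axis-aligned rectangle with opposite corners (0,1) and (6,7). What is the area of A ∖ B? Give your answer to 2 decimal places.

|A∩B|: x∈[4,6], y∈[1,4] → 2·3 = 6.
|A| = 9.
|A ∖ B| = |A| − |A∩B| = 9 − 6 = 3.00.

3.00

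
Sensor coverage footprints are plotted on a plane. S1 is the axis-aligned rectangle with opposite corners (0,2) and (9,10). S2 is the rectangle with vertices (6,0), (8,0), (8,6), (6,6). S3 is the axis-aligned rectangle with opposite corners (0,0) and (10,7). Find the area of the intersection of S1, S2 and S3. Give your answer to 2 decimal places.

8.00

The intersection is the polygon with vertices (6,6), (8,6), (8,2), (6,2).
By the shoelace formula its area is 8.00.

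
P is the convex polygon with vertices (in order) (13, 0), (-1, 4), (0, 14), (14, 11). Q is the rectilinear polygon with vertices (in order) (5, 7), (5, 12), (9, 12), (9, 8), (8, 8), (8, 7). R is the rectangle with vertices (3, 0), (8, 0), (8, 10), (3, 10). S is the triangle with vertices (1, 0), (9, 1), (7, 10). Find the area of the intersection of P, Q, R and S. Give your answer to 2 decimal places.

The intersection is the polygon with vertices (5.2,7), (7,10), (7.667,7).
By the shoelace formula its area is 3.70.

3.70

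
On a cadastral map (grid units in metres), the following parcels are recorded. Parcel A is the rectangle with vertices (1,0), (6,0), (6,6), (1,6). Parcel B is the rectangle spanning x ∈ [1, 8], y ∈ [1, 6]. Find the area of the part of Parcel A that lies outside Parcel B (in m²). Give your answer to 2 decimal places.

|Parcel A∩Parcel B|: x∈[1,6], y∈[1,6] → 5·5 = 25.
|Parcel A| = 30.
|Parcel A ∖ Parcel B| = |Parcel A| − |Parcel A∩Parcel B| = 30 − 25 = 5.00.

5.00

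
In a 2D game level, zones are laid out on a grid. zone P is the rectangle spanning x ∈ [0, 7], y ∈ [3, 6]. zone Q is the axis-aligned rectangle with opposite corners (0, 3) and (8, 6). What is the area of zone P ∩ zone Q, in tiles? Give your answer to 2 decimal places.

|zone P∩zone Q|: x∈[0,7], y∈[3,6] → 7·3 = 21.

21.00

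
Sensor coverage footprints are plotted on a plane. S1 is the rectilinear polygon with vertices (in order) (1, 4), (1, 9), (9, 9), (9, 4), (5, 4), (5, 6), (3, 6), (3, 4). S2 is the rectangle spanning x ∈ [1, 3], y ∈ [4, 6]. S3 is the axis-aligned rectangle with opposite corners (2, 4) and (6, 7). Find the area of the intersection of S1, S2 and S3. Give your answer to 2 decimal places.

2.00

The intersection is the polygon with vertices (3,6), (3,4), (2,4), (2,6).
By the shoelace formula its area is 2.00.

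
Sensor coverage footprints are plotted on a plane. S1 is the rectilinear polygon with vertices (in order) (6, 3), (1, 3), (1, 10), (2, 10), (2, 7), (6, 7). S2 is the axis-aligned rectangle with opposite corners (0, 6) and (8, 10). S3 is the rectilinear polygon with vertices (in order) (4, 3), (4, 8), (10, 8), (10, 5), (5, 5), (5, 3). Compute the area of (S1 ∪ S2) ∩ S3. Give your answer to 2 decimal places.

12.00

The region (S1 ∪ S2) ∩ S3 is the polygon with vertices (8,6), (6,6), (6,5), (5,5), (5,3), (4,3), (4,8), (8,8).
By the shoelace formula its area is 12.00.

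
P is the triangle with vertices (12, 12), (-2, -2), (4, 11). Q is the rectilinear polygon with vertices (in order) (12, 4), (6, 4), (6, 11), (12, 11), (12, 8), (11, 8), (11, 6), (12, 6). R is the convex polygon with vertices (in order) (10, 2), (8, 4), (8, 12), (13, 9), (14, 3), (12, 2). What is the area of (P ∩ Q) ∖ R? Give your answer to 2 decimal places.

|P ∩ Q| = 12.5.
|(P ∩ Q) ∩ R| = 4.1667.
|(P ∩ Q) ∖ R| = 12.5 − 4.1667 = 8.33.

8.33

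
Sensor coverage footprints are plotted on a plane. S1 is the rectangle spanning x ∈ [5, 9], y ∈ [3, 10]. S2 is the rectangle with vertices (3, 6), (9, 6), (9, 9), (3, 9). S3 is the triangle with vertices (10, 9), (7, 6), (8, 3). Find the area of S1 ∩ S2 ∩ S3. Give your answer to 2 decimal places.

The intersection is the polygon with vertices (7,6), (9,8), (9,6).
By the shoelace formula its area is 2.00.

2.00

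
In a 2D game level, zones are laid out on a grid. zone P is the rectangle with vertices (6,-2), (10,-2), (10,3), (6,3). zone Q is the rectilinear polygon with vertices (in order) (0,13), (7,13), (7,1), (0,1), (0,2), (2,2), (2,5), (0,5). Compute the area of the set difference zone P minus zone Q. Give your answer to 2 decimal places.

|zone P| = 20, |zone P∩zone Q| = 2.
|zone P ∖ zone Q| = |zone P| − |zone P∩zone Q| = 20 − 2 = 18.00.

18.00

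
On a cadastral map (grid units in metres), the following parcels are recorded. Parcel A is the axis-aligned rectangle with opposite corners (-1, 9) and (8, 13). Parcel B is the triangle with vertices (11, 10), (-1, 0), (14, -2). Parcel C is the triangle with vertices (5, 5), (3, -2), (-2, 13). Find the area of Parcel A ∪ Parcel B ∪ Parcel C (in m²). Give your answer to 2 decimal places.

143.72

By inclusion–exclusion:
Individual areas: |Parcel A| = 36, |Parcel B| = 87, |Parcel C| = 32.5.
|Parcel A∩Parcel B| = 0.
|Parcel A∩Parcel C| = 3.4048.
|Parcel B∩Parcel C| = 8.3723.
|Parcel A∩Parcel B∩Parcel C| = 0.
|Parcel A ∪ Parcel B ∪ Parcel C| = 155.5 − 11.777 + 0 = 143.72.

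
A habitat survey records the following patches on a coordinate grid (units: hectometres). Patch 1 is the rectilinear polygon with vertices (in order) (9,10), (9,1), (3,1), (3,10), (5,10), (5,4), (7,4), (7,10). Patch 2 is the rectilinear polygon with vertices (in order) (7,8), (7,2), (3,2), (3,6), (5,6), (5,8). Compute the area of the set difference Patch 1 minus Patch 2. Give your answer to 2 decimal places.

|Patch 1| = 42, |Patch 1∩Patch 2| = 12.
|Patch 1 ∖ Patch 2| = |Patch 1| − |Patch 1∩Patch 2| = 42 − 12 = 30.00.

30.00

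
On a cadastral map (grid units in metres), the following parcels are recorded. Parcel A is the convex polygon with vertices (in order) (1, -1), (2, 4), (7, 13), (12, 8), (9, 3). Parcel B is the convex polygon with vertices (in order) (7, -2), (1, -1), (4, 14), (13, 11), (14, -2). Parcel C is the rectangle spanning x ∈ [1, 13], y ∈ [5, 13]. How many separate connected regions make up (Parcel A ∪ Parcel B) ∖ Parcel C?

(Parcel A ∪ Parcel B) ∖ Parcel C splits into 2 disjoint pieces (area 83.9, area 1.6).

2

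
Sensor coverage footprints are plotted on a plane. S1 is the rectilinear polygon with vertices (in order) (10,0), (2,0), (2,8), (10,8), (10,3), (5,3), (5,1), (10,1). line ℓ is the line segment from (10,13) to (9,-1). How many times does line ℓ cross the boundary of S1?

4

The segment meets the boundary at (9.071,0), (9.143,1), (9.286,3), (9.643,8).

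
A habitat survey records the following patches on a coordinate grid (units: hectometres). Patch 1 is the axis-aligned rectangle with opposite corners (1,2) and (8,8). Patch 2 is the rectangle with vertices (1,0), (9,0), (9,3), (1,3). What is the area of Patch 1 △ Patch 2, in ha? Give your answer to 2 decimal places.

|Patch 1∩Patch 2|: x∈[1,8], y∈[2,3] → 7·1 = 7.
|Patch 1 △ Patch 2| = |Patch 1| + |Patch 2| − 2·|Patch 1∩Patch 2| = 42 + 24 − 14 = 52.00.

52.00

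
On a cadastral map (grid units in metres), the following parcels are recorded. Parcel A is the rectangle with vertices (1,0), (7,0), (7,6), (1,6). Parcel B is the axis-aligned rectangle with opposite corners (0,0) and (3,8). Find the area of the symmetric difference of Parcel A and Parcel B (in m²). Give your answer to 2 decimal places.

36.00

|Parcel A∩Parcel B|: x∈[1,3], y∈[0,6] → 2·6 = 12.
|Parcel A △ Parcel B| = |Parcel A| + |Parcel B| − 2·|Parcel A∩Parcel B| = 36 + 24 − 24 = 36.00.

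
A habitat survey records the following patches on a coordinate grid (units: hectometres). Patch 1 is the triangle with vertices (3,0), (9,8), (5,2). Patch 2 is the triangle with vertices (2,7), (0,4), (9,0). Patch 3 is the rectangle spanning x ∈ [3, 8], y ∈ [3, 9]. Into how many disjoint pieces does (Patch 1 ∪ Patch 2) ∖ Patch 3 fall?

2

(Patch 1 ∪ Patch 2) ∖ Patch 3 splits into 2 disjoint pieces (area 13.4615, area 0.0833).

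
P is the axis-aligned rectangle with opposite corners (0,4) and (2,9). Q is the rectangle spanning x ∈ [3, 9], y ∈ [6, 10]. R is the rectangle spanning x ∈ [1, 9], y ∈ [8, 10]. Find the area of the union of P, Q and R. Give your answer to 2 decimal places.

By inclusion–exclusion:
Individual areas: |P| = 10, |Q| = 24, |R| = 16.
|P∩Q| = 0 (no overlap).
|P∩R|: x∈[1,2], y∈[8,9] → 1·1 = 1.
|Q∩R|: x∈[3,9], y∈[8,10] → 6·2 = 12.
|P∩Q∩R| = 0.
|P ∪ Q ∪ R| = 50 − 13 + 0 = 37.00.

37.00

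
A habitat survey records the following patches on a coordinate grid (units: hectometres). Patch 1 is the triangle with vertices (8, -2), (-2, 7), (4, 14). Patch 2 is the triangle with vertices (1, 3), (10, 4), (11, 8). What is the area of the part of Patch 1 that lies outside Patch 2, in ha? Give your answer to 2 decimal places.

56.67

|Patch 1| = 62, |Patch 1∩Patch 2| = 5.3279.
|Patch 1 ∖ Patch 2| = |Patch 1| − |Patch 1∩Patch 2| = 62 − 5.3279 = 56.67.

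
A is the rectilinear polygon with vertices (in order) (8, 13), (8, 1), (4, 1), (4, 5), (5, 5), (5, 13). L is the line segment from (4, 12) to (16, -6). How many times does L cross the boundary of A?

The segment meets the boundary at (8,6), (5,10.5).

2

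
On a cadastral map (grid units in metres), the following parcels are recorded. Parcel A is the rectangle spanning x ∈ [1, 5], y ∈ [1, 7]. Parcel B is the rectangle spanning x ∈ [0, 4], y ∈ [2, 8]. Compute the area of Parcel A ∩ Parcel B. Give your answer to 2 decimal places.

|Parcel A∩Parcel B|: x∈[1,4], y∈[2,7] → 3·5 = 15.

15.00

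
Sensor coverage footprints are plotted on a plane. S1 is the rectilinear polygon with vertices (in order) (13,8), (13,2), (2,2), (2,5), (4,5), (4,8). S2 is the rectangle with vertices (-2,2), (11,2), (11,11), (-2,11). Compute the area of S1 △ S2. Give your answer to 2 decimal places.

81.00

|S1| = 60, |S2| = 117, |S1∩S2| = 48.
|S1 △ S2| = |S1| + |S2| − 2·|S1∩S2| = 60 + 117 − 96 = 81.00.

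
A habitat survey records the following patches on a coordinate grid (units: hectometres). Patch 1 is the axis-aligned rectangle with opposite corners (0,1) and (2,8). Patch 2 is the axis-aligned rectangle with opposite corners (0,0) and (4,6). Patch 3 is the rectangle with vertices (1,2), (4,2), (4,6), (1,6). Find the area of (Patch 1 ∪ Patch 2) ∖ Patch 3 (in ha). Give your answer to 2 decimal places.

16.00

|Patch 1 ∪ Patch 2| = 28.
|(Patch 1 ∪ Patch 2) ∩ Patch 3| = 12.
|(Patch 1 ∪ Patch 2) ∖ Patch 3| = 28 − 12 = 16.00.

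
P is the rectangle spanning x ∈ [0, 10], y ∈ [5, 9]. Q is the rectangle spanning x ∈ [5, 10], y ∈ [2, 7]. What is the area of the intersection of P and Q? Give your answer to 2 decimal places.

|P∩Q|: x∈[5,10], y∈[5,7] → 5·2 = 10.

10.00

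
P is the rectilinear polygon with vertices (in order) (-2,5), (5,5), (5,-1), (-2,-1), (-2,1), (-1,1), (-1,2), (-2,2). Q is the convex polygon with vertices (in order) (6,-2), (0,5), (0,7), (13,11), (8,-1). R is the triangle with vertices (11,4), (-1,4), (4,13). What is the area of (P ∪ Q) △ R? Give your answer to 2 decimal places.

|P ∪ Q| = 112.4167.
|(P ∪ Q) ∩ R| = 38.7121.
|(P ∪ Q) △ R| = 112.4167 + 54 − 77.4243 = 88.99.

88.99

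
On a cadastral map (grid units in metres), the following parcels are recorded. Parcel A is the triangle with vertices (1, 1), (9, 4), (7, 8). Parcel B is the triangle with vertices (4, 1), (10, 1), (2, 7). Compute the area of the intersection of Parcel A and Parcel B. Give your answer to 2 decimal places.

6.08

The intersection is the polygon with vertices (3.667,2), (3.16,3.52), (4.522,5.109), (7,3.25).
By the shoelace formula its area is 6.08.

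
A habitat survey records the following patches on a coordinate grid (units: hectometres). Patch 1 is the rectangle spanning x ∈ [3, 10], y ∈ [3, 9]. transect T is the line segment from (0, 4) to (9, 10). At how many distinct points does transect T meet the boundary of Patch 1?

2

The segment meets the boundary at (7.5,9), (3,6).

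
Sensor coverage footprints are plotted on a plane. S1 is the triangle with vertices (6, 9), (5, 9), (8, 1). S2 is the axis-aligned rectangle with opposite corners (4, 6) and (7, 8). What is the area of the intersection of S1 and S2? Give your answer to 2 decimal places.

The intersection is the polygon with vertices (5.375,8), (6.25,8), (6.75,6), (6.125,6).
By the shoelace formula its area is 1.50.

1.50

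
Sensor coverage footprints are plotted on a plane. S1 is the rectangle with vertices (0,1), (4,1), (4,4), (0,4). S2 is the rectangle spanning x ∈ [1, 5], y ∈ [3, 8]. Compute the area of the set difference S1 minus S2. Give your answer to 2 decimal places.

|S1∩S2|: x∈[1,4], y∈[3,4] → 3·1 = 3.
|S1| = 12.
|S1 ∖ S2| = |S1| − |S1∩S2| = 12 − 3 = 9.00.

9.00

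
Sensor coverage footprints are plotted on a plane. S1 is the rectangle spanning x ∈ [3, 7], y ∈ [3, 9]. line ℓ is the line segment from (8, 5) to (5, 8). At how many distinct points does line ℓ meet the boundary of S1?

The segment meets the boundary at (7,6).

1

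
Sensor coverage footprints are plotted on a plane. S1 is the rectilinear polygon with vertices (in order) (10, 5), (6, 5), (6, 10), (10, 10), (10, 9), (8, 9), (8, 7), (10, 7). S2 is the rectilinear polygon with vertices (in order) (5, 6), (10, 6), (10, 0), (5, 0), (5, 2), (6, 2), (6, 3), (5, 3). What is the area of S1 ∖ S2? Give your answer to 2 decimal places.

|S1| = 16, |S1∩S2| = 4.
|S1 ∖ S2| = |S1| − |S1∩S2| = 16 − 4 = 12.00.

12.00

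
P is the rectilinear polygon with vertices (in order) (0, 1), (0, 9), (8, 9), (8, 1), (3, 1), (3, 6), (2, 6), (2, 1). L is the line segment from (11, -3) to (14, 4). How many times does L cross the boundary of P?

The segment lies entirely outside P and never meets its boundary.

0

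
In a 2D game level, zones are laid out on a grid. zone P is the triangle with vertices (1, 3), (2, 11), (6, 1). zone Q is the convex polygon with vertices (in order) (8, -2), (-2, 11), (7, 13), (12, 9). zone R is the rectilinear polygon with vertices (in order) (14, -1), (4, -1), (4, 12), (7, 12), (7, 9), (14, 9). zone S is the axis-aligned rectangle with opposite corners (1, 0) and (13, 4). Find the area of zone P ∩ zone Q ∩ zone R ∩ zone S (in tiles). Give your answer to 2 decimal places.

2.31

The intersection is the polygon with vertices (5.556,1.178), (4,3.2), (4,4), (4.8,4), (6,1).
By the shoelace formula its area is 2.31.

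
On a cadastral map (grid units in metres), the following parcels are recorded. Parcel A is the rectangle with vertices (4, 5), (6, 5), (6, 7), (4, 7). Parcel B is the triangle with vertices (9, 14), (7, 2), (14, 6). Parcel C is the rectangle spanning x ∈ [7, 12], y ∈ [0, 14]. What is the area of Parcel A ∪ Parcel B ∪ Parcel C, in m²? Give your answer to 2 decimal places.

78.34

By inclusion–exclusion:
Individual areas: |Parcel A| = 4, |Parcel B| = 38, |Parcel C| = 70.
|Parcel A∩Parcel B| = 0.
|Parcel A∩Parcel C| = 0 (no overlap).
|Parcel B∩Parcel C| = 33.6571.
|Parcel A∩Parcel B∩Parcel C| = 0.
|Parcel A ∪ Parcel B ∪ Parcel C| = 112 − 33.6571 + 0 = 78.34.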